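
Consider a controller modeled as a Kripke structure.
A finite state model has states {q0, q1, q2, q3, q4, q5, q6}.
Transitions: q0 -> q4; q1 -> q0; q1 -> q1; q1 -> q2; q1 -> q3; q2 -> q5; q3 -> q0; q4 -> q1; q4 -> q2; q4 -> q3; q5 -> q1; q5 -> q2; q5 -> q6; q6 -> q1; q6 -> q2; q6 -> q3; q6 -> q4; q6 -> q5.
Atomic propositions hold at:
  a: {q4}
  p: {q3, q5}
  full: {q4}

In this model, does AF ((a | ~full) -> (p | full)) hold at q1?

No

Sat(~full) = {q0, q1, q2, q3, q5, q6}
Sat(a | ~full) = {q0, q1, q2, q3, q4, q5, q6}
Sat(p | full) = {q3, q4, q5}
Sat((a | ~full) -> (p | full)) = {q3, q4, q5}
AF ((a | ~full) -> (p | full)): least fixpoint, start Z0 = {q3, q4, q5}, add states with every successor in Z. Z1 = {q0, q2, q3, q4, q5}; fixed.
Sat(AF ((a | ~full) -> (p | full))) = {q0, q2, q3, q4, q5}
q1 ∉ Sat(AF ((a | ~full) -> (p | full))) = {q0, q2, q3, q4, q5}, so the formula does not hold at q1.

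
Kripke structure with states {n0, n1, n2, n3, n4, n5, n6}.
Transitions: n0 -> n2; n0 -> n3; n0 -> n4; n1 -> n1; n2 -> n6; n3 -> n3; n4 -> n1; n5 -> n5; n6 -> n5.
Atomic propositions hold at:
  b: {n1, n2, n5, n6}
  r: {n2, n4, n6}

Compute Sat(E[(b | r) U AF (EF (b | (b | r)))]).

{n0, n1, n2, n4, n5, n6}

Sat(b | r) = {n1, n2, n4, n5, n6}
Sat(b | (b | r)) = {n1, n2, n4, n5, n6}
EF (b | (b | r)): least fixpoint, start Z0 = {n1, n2, n4, n5, n6}, add states with some successor in Z. Z1 = {n0, n1, n2, n4, n5, n6}; fixed.
Sat(EF (b | (b | r))) = {n0, n1, n2, n4, n5, n6}
AF (EF (b | (b | r))): least fixpoint, start Z0 = {n0, n1, n2, n4, n5, n6}, add states with every successor in Z. Already a fixed point.
Sat(AF (EF (b | (b | r)))) = {n0, n1, n2, n4, n5, n6}
E[(b | r) U AF (EF (b | (b | r)))]: least fixpoint, start Z0 = Sat(AF (EF (b | (b | r)))) = {n0, n1, n2, n4, n5, n6}, add states in Sat(b | r) with some successor in Z. Already a fixed point.
Sat(E[(b | r) U AF (EF (b | (b | r)))]) = {n0, n1, n2, n4, n5, n6}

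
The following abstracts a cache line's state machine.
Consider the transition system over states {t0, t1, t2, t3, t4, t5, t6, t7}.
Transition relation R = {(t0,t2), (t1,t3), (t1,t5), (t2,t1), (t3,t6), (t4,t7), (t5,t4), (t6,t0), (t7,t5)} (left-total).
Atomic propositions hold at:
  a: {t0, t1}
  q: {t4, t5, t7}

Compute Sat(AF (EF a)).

EF a: least fixpoint, start Z0 = {t0, t1}, add states with some successor in Z. Z1 = {t0, t1, t2, t6}; Z2 = {t0, t1, t2, t3, t6}; fixed.
Sat(EF a) = {t0, t1, t2, t3, t6}
AF (EF a): least fixpoint, start Z0 = {t0, t1, t2, t3, t6}, add states with every successor in Z. Already a fixed point.
Sat(AF (EF a)) = {t0, t1, t2, t3, t6}

{t0, t1, t2, t3, t6}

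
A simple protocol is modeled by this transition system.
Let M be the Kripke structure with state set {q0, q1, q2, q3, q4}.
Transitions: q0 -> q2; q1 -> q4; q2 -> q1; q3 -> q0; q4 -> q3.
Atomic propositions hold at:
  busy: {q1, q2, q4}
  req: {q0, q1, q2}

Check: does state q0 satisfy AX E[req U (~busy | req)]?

Yes

Sat(~busy) = {q0, q3}
Sat(~busy | req) = {q0, q1, q2, q3}
E[req U (~busy | req)]: least fixpoint, start Z0 = Sat((~busy | req)) = {q0, q1, q2, q3}, add states in Sat(req) with some successor in Z. Already a fixed point.
Sat(E[req U (~busy | req)]) = {q0, q1, q2, q3}
Sat(AX E[req U (~busy | req)]) = {s : every successor in {q0, q1, q2, q3}} = {q0, q2, q3, q4}
q0 ∈ Sat(AX E[req U (~busy | req)]) = {q0, q2, q3, q4}, so the formula holds at q0.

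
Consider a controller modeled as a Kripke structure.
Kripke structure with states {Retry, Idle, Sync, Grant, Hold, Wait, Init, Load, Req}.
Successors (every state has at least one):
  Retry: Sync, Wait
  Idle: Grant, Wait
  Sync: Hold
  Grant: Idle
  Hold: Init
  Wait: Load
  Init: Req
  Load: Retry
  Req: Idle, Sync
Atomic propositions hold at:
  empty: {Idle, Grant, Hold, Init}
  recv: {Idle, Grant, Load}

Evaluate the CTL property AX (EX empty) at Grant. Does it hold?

Yes

Sat(EX empty) = {s : some successor in {Idle, Grant, Hold, Init}} = {Idle, Sync, Grant, Hold, Req}
Sat(AX (EX empty)) = {s : every successor in {Idle, Sync, Grant, Hold, Req}} = {Sync, Grant, Init, Req}
Grant ∈ Sat(AX (EX empty)) = {Sync, Grant, Init, Req}, so the formula holds at Grant.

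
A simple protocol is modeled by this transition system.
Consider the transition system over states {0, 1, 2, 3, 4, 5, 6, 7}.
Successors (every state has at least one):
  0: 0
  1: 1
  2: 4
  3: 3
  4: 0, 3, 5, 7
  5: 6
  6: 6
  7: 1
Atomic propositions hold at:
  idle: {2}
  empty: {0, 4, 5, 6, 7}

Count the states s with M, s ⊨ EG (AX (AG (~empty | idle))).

Sat(~empty) = {1, 2, 3}
Sat(~empty | idle) = {1, 2, 3}
AG (~empty | idle): greatest fixpoint, start Z0 = {1, 2, 3}, keep only states in Sat with every successor in Z. Z1 = {1, 3}; fixed.
Sat(AG (~empty | idle)) = {1, 3}
Sat(AX (AG (~empty | idle))) = {s : every successor in {1, 3}} = {1, 3, 7}
EG (AX (AG (~empty | idle))): greatest fixpoint, start Z0 = {1, 3, 7}, keep only states in Sat with some successor in Z. Already a fixed point.
Sat(EG (AX (AG (~empty | idle)))) = {1, 3, 7}
|Sat(EG (AX (AG (~empty | idle))))| = |{1, 3, 7}| = 3.

3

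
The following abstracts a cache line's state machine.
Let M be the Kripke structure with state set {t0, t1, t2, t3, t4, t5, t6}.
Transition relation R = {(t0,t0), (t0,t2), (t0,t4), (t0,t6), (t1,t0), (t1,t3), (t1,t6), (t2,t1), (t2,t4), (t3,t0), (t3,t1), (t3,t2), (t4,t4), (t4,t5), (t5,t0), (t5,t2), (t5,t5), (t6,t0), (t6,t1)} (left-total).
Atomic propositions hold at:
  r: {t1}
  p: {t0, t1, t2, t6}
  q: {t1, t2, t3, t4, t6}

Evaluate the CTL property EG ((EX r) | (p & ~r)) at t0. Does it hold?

Sat(EX r) = {s : some successor in {t1}} = {t2, t3, t6}
Sat(~r) = {t0, t2, t3, t4, t5, t6}
Sat(p & ~r) = {t0, t2, t6}
Sat((EX r) | (p & ~r)) = {t0, t2, t3, t6}
EG ((EX r) | (p & ~r)): greatest fixpoint, start Z0 = {t0, t2, t3, t6}, keep only states in Sat with some successor in Z. Z1 = {t0, t3, t6}; fixed.
Sat(EG ((EX r) | (p & ~r))) = {t0, t3, t6}
t0 ∈ Sat(EG ((EX r) | (p & ~r))) = {t0, t3, t6}, so the formula holds at t0.

Yes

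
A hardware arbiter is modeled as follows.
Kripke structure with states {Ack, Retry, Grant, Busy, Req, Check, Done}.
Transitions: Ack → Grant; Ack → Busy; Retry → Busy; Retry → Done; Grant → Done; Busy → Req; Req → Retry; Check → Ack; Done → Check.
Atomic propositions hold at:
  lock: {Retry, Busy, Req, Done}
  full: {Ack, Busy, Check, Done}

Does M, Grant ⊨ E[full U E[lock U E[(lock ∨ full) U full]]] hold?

No

Sat(lock ∨ full) = {Ack, Retry, Busy, Req, Check, Done}
E[(lock ∨ full) U full]: least fixpoint, start Z0 = Sat(full) = {Ack, Busy, Check, Done}, add states in Sat(lock ∨ full) with some successor in Z. Z1 = {Ack, Retry, Busy, Check, Done}; Z2 = {Ack, Retry, Busy, Req, Check, Done}; fixed.
Sat(E[(lock ∨ full) U full]) = {Ack, Retry, Busy, Req, Check, Done}
E[lock U E[(lock ∨ full) U full]]: least fixpoint, start Z0 = Sat(E[(lock ∨ full) U full]) = {Ack, Retry, Busy, Req, Check, Done}, add states in Sat(lock) with some successor in Z. Already a fixed point.
Sat(E[lock U E[(lock ∨ full) U full]]) = {Ack, Retry, Busy, Req, Check, Done}
E[full U E[lock U E[(lock ∨ full) U full]]]: least fixpoint, start Z0 = Sat(E[lock U E[(lock ∨ full) U full]]) = {Ack, Retry, Busy, Req, Check, Done}, add states in Sat(full) with some successor in Z. Already a fixed point.
Sat(E[full U E[lock U E[(lock ∨ full) U full]]]) = {Ack, Retry, Busy, Req, Check, Done}
Grant ∉ Sat(E[full U E[lock U E[(lock ∨ full) U full]]]) = {Ack, Retry, Busy, Req, Check, Done}, so the formula does not hold at Grant.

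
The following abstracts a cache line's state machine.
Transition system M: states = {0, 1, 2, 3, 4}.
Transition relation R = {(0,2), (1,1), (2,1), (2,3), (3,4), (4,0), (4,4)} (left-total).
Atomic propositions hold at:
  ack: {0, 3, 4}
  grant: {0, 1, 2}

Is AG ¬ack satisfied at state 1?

Sat(¬ack) = {1, 2}
AG ¬ack: greatest fixpoint, start Z0 = {1, 2}, keep only states in Sat with every successor in Z. Z1 = {1}; fixed.
Sat(AG ¬ack) = {1}
1 ∈ Sat(AG ¬ack) = {1}, so the formula holds at 1.

Yes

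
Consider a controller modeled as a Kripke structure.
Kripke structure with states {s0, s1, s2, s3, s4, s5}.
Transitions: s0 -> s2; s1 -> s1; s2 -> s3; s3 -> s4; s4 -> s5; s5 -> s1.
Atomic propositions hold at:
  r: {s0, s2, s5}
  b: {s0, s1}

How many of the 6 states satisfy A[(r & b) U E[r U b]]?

Sat(r & b) = {s0}
E[r U b]: least fixpoint, start Z0 = Sat(b) = {s0, s1}, add states in Sat(r) with some successor in Z. Z1 = {s0, s1, s5}; fixed.
Sat(E[r U b]) = {s0, s1, s5}
A[(r & b) U E[r U b]]: least fixpoint, start Z0 = Sat(E[r U b]) = {s0, s1, s5}, add states in Sat(r & b) with every successor in Z. Already a fixed point.
Sat(A[(r & b) U E[r U b]]) = {s0, s1, s5}
|Sat(A[(r & b) U E[r U b]])| = |{s0, s1, s5}| = 3.

3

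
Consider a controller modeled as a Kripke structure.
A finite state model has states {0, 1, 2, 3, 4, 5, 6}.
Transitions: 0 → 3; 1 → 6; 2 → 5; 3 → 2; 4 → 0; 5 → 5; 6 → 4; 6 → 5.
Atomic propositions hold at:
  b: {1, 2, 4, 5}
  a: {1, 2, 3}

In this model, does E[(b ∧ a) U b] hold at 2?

Sat(b ∧ a) = {1, 2}
E[(b ∧ a) U b]: least fixpoint, start Z0 = Sat(b) = {1, 2, 4, 5}, add states in Sat(b ∧ a) with some successor in Z. Already a fixed point.
Sat(E[(b ∧ a) U b]) = {1, 2, 4, 5}
2 ∈ Sat(E[(b ∧ a) U b]) = {1, 2, 4, 5}, so the formula holds at 2.

Yes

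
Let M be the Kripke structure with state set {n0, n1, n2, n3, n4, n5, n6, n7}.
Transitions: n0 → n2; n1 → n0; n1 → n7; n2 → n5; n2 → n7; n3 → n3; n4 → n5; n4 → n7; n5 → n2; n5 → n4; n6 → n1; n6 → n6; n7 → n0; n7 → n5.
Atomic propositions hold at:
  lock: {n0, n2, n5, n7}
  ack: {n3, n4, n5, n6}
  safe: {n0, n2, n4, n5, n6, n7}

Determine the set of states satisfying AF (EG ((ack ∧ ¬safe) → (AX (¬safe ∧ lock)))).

Sat(¬safe) = {n1, n3}
Sat(ack ∧ ¬safe) = {n3}
Sat(¬safe ∧ lock) = ∅
Sat(AX (¬safe ∧ lock)) = {s : every successor in ∅} = ∅
Sat((ack ∧ ¬safe) → (AX (¬safe ∧ lock))) = {n0, n1, n2, n4, n5, n6, n7}
EG ((ack ∧ ¬safe) → (AX (¬safe ∧ lock))): greatest fixpoint, start Z0 = {n0, n1, n2, n4, n5, n6, n7}, keep only states in Sat with some successor in Z. Already a fixed point.
Sat(EG ((ack ∧ ¬safe) → (AX (¬safe ∧ lock)))) = {n0, n1, n2, n4, n5, n6, n7}
AF (EG ((ack ∧ ¬safe) → (AX (¬safe ∧ lock)))): least fixpoint, start Z0 = {n0, n1, n2, n4, n5, n6, n7}, add states with every successor in Z. Already a fixed point.
Sat(AF (EG ((ack ∧ ¬safe) → (AX (¬safe ∧ lock))))) = {n0, n1, n2, n4, n5, n6, n7}

{n0, n1, n2, n4, n5, n6, n7}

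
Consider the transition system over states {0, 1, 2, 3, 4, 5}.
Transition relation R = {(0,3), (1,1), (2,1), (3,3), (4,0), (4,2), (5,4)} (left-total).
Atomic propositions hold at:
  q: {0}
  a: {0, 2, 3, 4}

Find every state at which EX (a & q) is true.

{4}

Sat(a & q) = {0}
Sat(EX (a & q)) = {s : some successor in {0}} = {4}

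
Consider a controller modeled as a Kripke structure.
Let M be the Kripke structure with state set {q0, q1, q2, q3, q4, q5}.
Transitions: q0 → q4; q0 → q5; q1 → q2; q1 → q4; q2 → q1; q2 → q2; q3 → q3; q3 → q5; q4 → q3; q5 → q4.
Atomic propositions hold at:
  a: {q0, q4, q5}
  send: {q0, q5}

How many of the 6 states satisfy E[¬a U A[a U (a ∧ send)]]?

Sat(¬a) = {q1, q2, q3}
Sat(a ∧ send) = {q0, q5}
A[a U (a ∧ send)]: least fixpoint, start Z0 = Sat((a ∧ send)) = {q0, q5}, add states in Sat(a) with every successor in Z. Already a fixed point.
Sat(A[a U (a ∧ send)]) = {q0, q5}
E[¬a U A[a U (a ∧ send)]]: least fixpoint, start Z0 = Sat(A[a U (a ∧ send)]) = {q0, q5}, add states in Sat(¬a) with some successor in Z. Z1 = {q0, q3, q5}; fixed.
Sat(E[¬a U A[a U (a ∧ send)]]) = {q0, q3, q5}
|Sat(E[¬a U A[a U (a ∧ send)]])| = |{q0, q3, q5}| = 3.

3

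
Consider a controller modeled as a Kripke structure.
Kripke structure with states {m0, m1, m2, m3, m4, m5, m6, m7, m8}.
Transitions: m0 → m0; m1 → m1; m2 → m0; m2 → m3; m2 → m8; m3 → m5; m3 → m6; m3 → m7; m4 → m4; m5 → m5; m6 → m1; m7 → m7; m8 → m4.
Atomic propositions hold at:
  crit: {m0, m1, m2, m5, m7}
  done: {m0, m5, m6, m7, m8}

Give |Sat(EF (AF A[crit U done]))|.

7

A[crit U done]: least fixpoint, start Z0 = Sat(done) = {m0, m5, m6, m7, m8}, add states in Sat(crit) with every successor in Z. Already a fixed point.
Sat(A[crit U done]) = {m0, m5, m6, m7, m8}
AF A[crit U done]: least fixpoint, start Z0 = {m0, m5, m6, m7, m8}, add states with every successor in Z. Z1 = {m0, m3, m5, m6, m7, m8}; Z2 = {m0, m2, m3, m5, m6, m7, m8}; fixed.
Sat(AF A[crit U done]) = {m0, m2, m3, m5, m6, m7, m8}
EF (AF A[crit U done]): least fixpoint, start Z0 = {m0, m2, m3, m5, m6, m7, m8}, add states with some successor in Z. Already a fixed point.
Sat(EF (AF A[crit U done])) = {m0, m2, m3, m5, m6, m7, m8}
|Sat(EF (AF A[crit U done]))| = |{m0, m2, m3, m5, m6, m7, m8}| = 7.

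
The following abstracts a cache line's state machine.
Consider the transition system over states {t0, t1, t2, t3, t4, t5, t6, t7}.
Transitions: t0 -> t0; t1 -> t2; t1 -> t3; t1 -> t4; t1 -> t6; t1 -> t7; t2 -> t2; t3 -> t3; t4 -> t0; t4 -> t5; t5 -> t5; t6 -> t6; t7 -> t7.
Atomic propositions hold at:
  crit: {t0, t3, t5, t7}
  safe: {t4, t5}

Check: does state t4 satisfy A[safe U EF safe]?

Yes

EF safe: least fixpoint, start Z0 = {t4, t5}, add states with some successor in Z. Z1 = {t1, t4, t5}; fixed.
Sat(EF safe) = {t1, t4, t5}
A[safe U EF safe]: least fixpoint, start Z0 = Sat(EF safe) = {t1, t4, t5}, add states in Sat(safe) with every successor in Z. Already a fixed point.
Sat(A[safe U EF safe]) = {t1, t4, t5}
t4 ∈ Sat(A[safe U EF safe]) = {t1, t4, t5}, so the formula holds at t4.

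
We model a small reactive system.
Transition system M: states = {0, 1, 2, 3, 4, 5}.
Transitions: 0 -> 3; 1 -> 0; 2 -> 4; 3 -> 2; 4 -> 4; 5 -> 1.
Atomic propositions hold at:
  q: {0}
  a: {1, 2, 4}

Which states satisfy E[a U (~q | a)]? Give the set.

{1, 2, 3, 4, 5}

Sat(~q) = {1, 2, 3, 4, 5}
Sat(~q | a) = {1, 2, 3, 4, 5}
E[a U (~q | a)]: least fixpoint, start Z0 = Sat((~q | a)) = {1, 2, 3, 4, 5}, add states in Sat(a) with some successor in Z. Already a fixed point.
Sat(E[a U (~q | a)]) = {1, 2, 3, 4, 5}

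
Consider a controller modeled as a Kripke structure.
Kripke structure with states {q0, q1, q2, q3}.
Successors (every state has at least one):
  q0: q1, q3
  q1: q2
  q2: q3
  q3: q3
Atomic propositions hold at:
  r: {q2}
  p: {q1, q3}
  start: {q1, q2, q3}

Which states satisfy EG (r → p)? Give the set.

Sat(r → p) = {q0, q1, q3}
EG (r → p): greatest fixpoint, start Z0 = {q0, q1, q3}, keep only states in Sat with some successor in Z. Z1 = {q0, q3}; fixed.
Sat(EG (r → p)) = {q0, q3}

{q0, q3}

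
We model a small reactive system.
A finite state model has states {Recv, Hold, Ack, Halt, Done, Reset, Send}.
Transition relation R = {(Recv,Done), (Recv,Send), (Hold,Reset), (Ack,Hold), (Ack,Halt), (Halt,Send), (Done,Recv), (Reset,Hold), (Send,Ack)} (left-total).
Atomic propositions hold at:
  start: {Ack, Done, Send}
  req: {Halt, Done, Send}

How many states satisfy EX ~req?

5

Sat(~req) = {Recv, Hold, Ack, Reset}
Sat(EX ~req) = {s : some successor in {Recv, Hold, Ack, Reset}} = {Hold, Ack, Done, Reset, Send}
|Sat(EX ~req)| = |{Hold, Ack, Done, Reset, Send}| = 5.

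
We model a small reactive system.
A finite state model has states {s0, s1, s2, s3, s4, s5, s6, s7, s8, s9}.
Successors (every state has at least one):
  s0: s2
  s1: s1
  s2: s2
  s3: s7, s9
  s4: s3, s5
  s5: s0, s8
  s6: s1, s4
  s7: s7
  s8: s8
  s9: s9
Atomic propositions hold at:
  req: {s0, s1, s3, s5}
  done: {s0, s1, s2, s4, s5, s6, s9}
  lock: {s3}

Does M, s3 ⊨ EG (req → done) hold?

No

Sat(req → done) = {s0, s1, s2, s4, s5, s6, s7, s8, s9}
EG (req → done): greatest fixpoint, start Z0 = {s0, s1, s2, s4, s5, s6, s7, s8, s9}, keep only states in Sat with some successor in Z. Already a fixed point.
Sat(EG (req → done)) = {s0, s1, s2, s4, s5, s6, s7, s8, s9}
s3 ∉ Sat(EG (req → done)) = {s0, s1, s2, s4, s5, s6, s7, s8, s9}, so the formula does not hold at s3.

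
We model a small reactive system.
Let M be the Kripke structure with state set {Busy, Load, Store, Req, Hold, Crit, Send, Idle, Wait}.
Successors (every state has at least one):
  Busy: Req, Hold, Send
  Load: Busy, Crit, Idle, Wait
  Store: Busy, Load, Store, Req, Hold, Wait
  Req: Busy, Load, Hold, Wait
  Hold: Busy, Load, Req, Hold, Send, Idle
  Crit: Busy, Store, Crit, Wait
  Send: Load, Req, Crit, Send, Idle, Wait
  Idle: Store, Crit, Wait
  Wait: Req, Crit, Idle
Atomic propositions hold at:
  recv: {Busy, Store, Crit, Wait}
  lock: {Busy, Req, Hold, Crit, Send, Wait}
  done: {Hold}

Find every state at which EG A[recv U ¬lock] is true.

Sat(¬lock) = {Load, Store, Idle}
A[recv U ¬lock]: least fixpoint, start Z0 = Sat(¬lock) = {Load, Store, Idle}, add states in Sat(recv) with every successor in Z. Already a fixed point.
Sat(A[recv U ¬lock]) = {Load, Store, Idle}
EG A[recv U ¬lock]: greatest fixpoint, start Z0 = {Load, Store, Idle}, keep only states in Sat with some successor in Z. Already a fixed point.
Sat(EG A[recv U ¬lock]) = {Load, Store, Idle}

{Load, Store, Idle}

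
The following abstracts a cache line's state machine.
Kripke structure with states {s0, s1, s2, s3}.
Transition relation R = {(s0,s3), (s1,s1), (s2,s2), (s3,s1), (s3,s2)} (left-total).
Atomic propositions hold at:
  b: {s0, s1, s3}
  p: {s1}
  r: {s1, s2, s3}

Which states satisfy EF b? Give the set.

EF b: least fixpoint, start Z0 = {s0, s1, s3}, add states with some successor in Z. Already a fixed point.
Sat(EF b) = {s0, s1, s3}

{s0, s1, s3}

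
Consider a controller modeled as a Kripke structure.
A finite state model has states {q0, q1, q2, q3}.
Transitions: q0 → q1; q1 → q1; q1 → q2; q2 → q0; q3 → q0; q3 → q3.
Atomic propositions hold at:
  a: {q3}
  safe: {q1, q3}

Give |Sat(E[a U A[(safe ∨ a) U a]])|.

Sat(safe ∨ a) = {q1, q3}
A[(safe ∨ a) U a]: least fixpoint, start Z0 = Sat(a) = {q3}, add states in Sat(safe ∨ a) with every successor in Z. Already a fixed point.
Sat(A[(safe ∨ a) U a]) = {q3}
E[a U A[(safe ∨ a) U a]]: least fixpoint, start Z0 = Sat(A[(safe ∨ a) U a]) = {q3}, add states in Sat(a) with some successor in Z. Already a fixed point.
Sat(E[a U A[(safe ∨ a) U a]]) = {q3}
|Sat(E[a U A[(safe ∨ a) U a]])| = |{q3}| = 1.

1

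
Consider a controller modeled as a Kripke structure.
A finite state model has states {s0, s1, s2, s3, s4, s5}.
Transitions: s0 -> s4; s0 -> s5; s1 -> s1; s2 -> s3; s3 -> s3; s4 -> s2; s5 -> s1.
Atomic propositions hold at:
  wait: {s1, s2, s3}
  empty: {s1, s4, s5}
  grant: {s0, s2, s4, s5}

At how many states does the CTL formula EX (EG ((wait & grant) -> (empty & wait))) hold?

5

Sat(wait & grant) = {s2}
Sat(empty & wait) = {s1}
Sat((wait & grant) -> (empty & wait)) = {s0, s1, s3, s4, s5}
EG ((wait & grant) -> (empty & wait)): greatest fixpoint, start Z0 = {s0, s1, s3, s4, s5}, keep only states in Sat with some successor in Z. Z1 = {s0, s1, s3, s5}; fixed.
Sat(EG ((wait & grant) -> (empty & wait))) = {s0, s1, s3, s5}
Sat(EX (EG ((wait & grant) -> (empty & wait)))) = {s : some successor in {s0, s1, s3, s5}} = {s0, s1, s2, s3, s5}
|Sat(EX (EG ((wait & grant) -> (empty & wait))))| = |{s0, s1, s2, s3, s5}| = 5.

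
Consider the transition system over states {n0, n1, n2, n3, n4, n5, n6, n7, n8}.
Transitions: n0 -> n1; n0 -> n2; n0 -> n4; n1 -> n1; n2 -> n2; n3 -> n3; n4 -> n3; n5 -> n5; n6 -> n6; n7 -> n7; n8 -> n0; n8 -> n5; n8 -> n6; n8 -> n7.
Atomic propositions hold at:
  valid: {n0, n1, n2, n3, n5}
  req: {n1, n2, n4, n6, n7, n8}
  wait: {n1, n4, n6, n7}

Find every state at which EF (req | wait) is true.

Sat(req | wait) = {n1, n2, n4, n6, n7, n8}
EF (req | wait): least fixpoint, start Z0 = {n1, n2, n4, n6, n7, n8}, add states with some successor in Z. Z1 = {n0, n1, n2, n4, n6, n7, n8}; fixed.
Sat(EF (req | wait)) = {n0, n1, n2, n4, n6, n7, n8}

{n0, n1, n2, n4, n6, n7, n8}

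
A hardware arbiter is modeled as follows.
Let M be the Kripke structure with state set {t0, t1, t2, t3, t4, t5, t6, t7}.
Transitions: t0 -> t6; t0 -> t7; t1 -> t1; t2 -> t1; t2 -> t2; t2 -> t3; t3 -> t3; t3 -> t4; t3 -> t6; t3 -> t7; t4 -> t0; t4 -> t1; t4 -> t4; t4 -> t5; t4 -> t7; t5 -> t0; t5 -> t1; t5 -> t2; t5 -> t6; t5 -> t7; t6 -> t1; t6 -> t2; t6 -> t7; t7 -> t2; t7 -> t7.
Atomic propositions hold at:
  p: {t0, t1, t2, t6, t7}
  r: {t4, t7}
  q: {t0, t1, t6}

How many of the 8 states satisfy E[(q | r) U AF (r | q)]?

5

Sat(q | r) = {t0, t1, t4, t6, t7}
Sat(r | q) = {t0, t1, t4, t6, t7}
AF (r | q): least fixpoint, start Z0 = {t0, t1, t4, t6, t7}, add states with every successor in Z. Already a fixed point.
Sat(AF (r | q)) = {t0, t1, t4, t6, t7}
E[(q | r) U AF (r | q)]: least fixpoint, start Z0 = Sat(AF (r | q)) = {t0, t1, t4, t6, t7}, add states in Sat(q | r) with some successor in Z. Already a fixed point.
Sat(E[(q | r) U AF (r | q)]) = {t0, t1, t4, t6, t7}
|Sat(E[(q | r) U AF (r | q)])| = |{t0, t1, t4, t6, t7}| = 5.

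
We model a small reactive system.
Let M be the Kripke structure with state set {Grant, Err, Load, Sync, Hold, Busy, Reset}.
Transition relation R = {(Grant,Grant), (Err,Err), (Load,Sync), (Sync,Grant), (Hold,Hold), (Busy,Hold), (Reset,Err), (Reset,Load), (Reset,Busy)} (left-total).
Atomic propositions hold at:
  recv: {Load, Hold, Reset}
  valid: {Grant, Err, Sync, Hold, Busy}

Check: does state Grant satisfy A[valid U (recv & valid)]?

No

Sat(recv & valid) = {Hold}
A[valid U (recv & valid)]: least fixpoint, start Z0 = Sat((recv & valid)) = {Hold}, add states in Sat(valid) with every successor in Z. Z1 = {Hold, Busy}; fixed.
Sat(A[valid U (recv & valid)]) = {Hold, Busy}
Grant ∉ Sat(A[valid U (recv & valid)]) = {Hold, Busy}, so the formula does not hold at Grant.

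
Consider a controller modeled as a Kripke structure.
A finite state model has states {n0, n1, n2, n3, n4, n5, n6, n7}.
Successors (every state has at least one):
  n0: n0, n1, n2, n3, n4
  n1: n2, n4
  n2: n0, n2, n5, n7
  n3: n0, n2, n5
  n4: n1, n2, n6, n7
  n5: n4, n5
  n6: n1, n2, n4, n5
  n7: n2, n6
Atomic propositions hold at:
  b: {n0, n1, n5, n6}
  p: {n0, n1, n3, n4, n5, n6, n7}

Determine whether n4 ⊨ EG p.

Yes

EG p: greatest fixpoint, start Z0 = {n0, n1, n3, n4, n5, n6, n7}, keep only states in Sat with some successor in Z. Already a fixed point.
Sat(EG p) = {n0, n1, n3, n4, n5, n6, n7}
n4 ∈ Sat(EG p) = {n0, n1, n3, n4, n5, n6, n7}, so the formula holds at n4.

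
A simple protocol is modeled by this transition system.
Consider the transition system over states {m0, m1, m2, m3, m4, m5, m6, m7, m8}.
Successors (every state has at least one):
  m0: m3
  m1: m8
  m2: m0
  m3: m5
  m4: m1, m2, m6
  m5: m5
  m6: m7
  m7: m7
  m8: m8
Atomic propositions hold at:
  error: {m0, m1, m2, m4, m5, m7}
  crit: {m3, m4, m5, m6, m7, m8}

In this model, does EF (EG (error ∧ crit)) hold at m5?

Sat(error ∧ crit) = {m4, m5, m7}
EG (error ∧ crit): greatest fixpoint, start Z0 = {m4, m5, m7}, keep only states in Sat with some successor in Z. Z1 = {m5, m7}; fixed.
Sat(EG (error ∧ crit)) = {m5, m7}
EF (EG (error ∧ crit)): least fixpoint, start Z0 = {m5, m7}, add states with some successor in Z. Z1 = {m3, m5, m6, m7}; Z2 = {m0, m3, m4, m5, m6, m7}; Z3 = {m0, m2, m3, m4, m5, m6, m7}; fixed.
Sat(EF (EG (error ∧ crit))) = {m0, m2, m3, m4, m5, m6, m7}
m5 ∈ Sat(EF (EG (error ∧ crit))) = {m0, m2, m3, m4, m5, m6, m7}, so the formula holds at m5.

Yes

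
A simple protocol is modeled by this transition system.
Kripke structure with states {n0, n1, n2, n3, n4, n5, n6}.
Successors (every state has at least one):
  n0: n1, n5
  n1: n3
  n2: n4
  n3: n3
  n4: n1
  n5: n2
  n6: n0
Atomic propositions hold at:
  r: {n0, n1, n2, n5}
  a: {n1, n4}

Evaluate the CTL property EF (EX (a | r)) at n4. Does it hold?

Sat(a | r) = {n0, n1, n2, n4, n5}
Sat(EX (a | r)) = {s : some successor in {n0, n1, n2, n4, n5}} = {n0, n2, n4, n5, n6}
EF (EX (a | r)): least fixpoint, start Z0 = {n0, n2, n4, n5, n6}, add states with some successor in Z. Already a fixed point.
Sat(EF (EX (a | r))) = {n0, n2, n4, n5, n6}
n4 ∈ Sat(EF (EX (a | r))) = {n0, n2, n4, n5, n6}, so the formula holds at n4.

Yes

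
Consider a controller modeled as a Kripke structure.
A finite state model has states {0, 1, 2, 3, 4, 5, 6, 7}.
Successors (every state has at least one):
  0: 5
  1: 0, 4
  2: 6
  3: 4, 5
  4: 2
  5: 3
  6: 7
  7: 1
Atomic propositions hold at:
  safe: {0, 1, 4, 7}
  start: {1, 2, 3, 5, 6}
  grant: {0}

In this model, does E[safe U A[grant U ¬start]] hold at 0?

Sat(¬start) = {0, 4, 7}
A[grant U ¬start]: least fixpoint, start Z0 = Sat(¬start) = {0, 4, 7}, add states in Sat(grant) with every successor in Z. Already a fixed point.
Sat(A[grant U ¬start]) = {0, 4, 7}
E[safe U A[grant U ¬start]]: least fixpoint, start Z0 = Sat(A[grant U ¬start]) = {0, 4, 7}, add states in Sat(safe) with some successor in Z. Z1 = {0, 1, 4, 7}; fixed.
Sat(E[safe U A[grant U ¬start]]) = {0, 1, 4, 7}
0 ∈ Sat(E[safe U A[grant U ¬start]]) = {0, 1, 4, 7}, so the formula holds at 0.

Yes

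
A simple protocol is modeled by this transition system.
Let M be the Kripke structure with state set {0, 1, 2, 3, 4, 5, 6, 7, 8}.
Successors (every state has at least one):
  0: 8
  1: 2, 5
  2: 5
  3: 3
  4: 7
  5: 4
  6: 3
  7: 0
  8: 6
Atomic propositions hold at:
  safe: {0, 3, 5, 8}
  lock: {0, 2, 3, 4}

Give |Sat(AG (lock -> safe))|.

Sat(lock -> safe) = {0, 1, 3, 5, 6, 7, 8}
AG (lock -> safe): greatest fixpoint, start Z0 = {0, 1, 3, 5, 6, 7, 8}, keep only states in Sat with every successor in Z. Z1 = {0, 3, 6, 7, 8}; fixed.
Sat(AG (lock -> safe)) = {0, 3, 6, 7, 8}
|Sat(AG (lock -> safe))| = |{0, 3, 6, 7, 8}| = 5.

5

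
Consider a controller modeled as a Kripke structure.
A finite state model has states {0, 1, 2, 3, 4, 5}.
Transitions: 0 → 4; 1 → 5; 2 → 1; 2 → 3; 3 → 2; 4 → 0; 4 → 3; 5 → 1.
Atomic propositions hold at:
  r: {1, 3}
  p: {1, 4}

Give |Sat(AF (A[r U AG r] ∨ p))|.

AG r: greatest fixpoint, start Z0 = {1, 3}, keep only states in Sat with every successor in Z. Z1 = ∅; fixed.
Sat(AG r) = ∅
A[r U AG r]: least fixpoint, start Z0 = Sat(AG r) = ∅, add states in Sat(r) with every successor in Z. Already a fixed point.
Sat(A[r U AG r]) = ∅
Sat(A[r U AG r] ∨ p) = {1, 4}
AF (A[r U AG r] ∨ p): least fixpoint, start Z0 = {1, 4}, add states with every successor in Z. Z1 = {0, 1, 4, 5}; fixed.
Sat(AF (A[r U AG r] ∨ p)) = {0, 1, 4, 5}
|Sat(AF (A[r U AG r] ∨ p))| = |{0, 1, 4, 5}| = 4.

4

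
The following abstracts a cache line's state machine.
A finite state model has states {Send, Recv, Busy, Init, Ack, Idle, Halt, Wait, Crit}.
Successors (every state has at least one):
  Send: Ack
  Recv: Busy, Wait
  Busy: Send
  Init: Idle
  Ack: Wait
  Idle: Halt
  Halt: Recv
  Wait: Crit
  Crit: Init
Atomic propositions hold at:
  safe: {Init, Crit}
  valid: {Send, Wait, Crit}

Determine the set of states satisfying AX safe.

Sat(AX safe) = {s : every successor in {Init, Crit}} = {Wait, Crit}

{Wait, Crit}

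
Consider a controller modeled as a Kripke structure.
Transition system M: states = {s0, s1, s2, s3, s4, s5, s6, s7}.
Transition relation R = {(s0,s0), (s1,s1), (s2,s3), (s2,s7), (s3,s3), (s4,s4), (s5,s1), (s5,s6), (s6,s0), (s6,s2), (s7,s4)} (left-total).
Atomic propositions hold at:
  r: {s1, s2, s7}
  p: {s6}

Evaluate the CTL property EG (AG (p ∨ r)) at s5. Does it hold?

No

Sat(p ∨ r) = {s1, s2, s6, s7}
AG (p ∨ r): greatest fixpoint, start Z0 = {s1, s2, s6, s7}, keep only states in Sat with every successor in Z. Z1 = {s1}; fixed.
Sat(AG (p ∨ r)) = {s1}
EG (AG (p ∨ r)): greatest fixpoint, start Z0 = {s1}, keep only states in Sat with some successor in Z. Already a fixed point.
Sat(EG (AG (p ∨ r))) = {s1}
s5 ∉ Sat(EG (AG (p ∨ r))) = {s1}, so the formula does not hold at s5.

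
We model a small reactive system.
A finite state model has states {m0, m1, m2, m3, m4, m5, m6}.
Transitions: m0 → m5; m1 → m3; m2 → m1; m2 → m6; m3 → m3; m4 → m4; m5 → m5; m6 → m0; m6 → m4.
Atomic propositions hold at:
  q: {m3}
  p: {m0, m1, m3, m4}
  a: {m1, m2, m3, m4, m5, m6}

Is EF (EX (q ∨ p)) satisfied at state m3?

Sat(q ∨ p) = {m0, m1, m3, m4}
Sat(EX (q ∨ p)) = {s : some successor in {m0, m1, m3, m4}} = {m1, m2, m3, m4, m6}
EF (EX (q ∨ p)): least fixpoint, start Z0 = {m1, m2, m3, m4, m6}, add states with some successor in Z. Already a fixed point.
Sat(EF (EX (q ∨ p))) = {m1, m2, m3, m4, m6}
m3 ∈ Sat(EF (EX (q ∨ p))) = {m1, m2, m3, m4, m6}, so the formula holds at m3.

Yes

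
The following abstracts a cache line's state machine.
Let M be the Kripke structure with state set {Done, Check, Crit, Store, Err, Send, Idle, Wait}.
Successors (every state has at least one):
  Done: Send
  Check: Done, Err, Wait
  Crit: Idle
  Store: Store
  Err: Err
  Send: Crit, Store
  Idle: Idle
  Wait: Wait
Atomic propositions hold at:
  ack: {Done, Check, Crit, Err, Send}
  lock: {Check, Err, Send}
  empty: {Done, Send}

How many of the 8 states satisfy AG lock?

1

AG lock: greatest fixpoint, start Z0 = {Check, Err, Send}, keep only states in Sat with every successor in Z. Z1 = {Err}; fixed.
Sat(AG lock) = {Err}
|Sat(AG lock)| = |{Err}| = 1.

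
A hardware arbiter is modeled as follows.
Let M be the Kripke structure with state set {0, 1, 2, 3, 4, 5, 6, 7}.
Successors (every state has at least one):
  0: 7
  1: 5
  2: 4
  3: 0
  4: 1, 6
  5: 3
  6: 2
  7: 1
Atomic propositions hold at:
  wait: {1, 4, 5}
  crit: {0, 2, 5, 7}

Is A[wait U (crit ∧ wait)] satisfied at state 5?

Yes

Sat(crit ∧ wait) = {5}
A[wait U (crit ∧ wait)]: least fixpoint, start Z0 = Sat((crit ∧ wait)) = {5}, add states in Sat(wait) with every successor in Z. Z1 = {1, 5}; fixed.
Sat(A[wait U (crit ∧ wait)]) = {1, 5}
5 ∈ Sat(A[wait U (crit ∧ wait)]) = {1, 5}, so the formula holds at 5.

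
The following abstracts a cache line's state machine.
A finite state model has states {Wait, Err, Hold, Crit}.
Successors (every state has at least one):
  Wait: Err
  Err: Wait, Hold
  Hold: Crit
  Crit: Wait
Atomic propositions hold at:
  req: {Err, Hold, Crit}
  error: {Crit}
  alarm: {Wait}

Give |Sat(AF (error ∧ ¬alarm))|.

2

Sat(¬alarm) = {Err, Hold, Crit}
Sat(error ∧ ¬alarm) = {Crit}
AF (error ∧ ¬alarm): least fixpoint, start Z0 = {Crit}, add states with every successor in Z. Z1 = {Hold, Crit}; fixed.
Sat(AF (error ∧ ¬alarm)) = {Hold, Crit}
|Sat(AF (error ∧ ¬alarm))| = |{Hold, Crit}| = 2.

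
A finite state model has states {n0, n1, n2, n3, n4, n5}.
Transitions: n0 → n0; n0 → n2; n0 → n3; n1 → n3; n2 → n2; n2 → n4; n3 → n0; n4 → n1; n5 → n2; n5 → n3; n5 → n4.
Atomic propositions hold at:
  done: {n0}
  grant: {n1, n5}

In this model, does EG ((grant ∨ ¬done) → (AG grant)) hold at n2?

No

Sat(¬done) = {n1, n2, n3, n4, n5}
Sat(grant ∨ ¬done) = {n1, n2, n3, n4, n5}
AG grant: greatest fixpoint, start Z0 = {n1, n5}, keep only states in Sat with every successor in Z. Z1 = ∅; fixed.
Sat(AG grant) = ∅
Sat((grant ∨ ¬done) → (AG grant)) = {n0}
EG ((grant ∨ ¬done) → (AG grant)): greatest fixpoint, start Z0 = {n0}, keep only states in Sat with some successor in Z. Already a fixed point.
Sat(EG ((grant ∨ ¬done) → (AG grant))) = {n0}
n2 ∉ Sat(EG ((grant ∨ ¬done) → (AG grant))) = {n0}, so the formula does not hold at n2.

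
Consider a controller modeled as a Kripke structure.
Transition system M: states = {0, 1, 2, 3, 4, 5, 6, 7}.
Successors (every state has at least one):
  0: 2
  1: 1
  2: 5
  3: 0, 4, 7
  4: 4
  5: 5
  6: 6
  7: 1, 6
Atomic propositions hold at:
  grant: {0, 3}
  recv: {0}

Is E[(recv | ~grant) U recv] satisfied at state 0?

Yes

Sat(~grant) = {1, 2, 4, 5, 6, 7}
Sat(recv | ~grant) = {0, 1, 2, 4, 5, 6, 7}
E[(recv | ~grant) U recv]: least fixpoint, start Z0 = Sat(recv) = {0}, add states in Sat(recv | ~grant) with some successor in Z. Already a fixed point.
Sat(E[(recv | ~grant) U recv]) = {0}
0 ∈ Sat(E[(recv | ~grant) U recv]) = {0}, so the formula holds at 0.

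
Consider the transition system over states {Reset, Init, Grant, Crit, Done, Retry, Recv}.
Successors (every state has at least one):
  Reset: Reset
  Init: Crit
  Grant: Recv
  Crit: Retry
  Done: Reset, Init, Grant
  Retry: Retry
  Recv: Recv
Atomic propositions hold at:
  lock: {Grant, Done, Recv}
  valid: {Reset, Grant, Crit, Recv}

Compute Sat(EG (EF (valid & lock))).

Sat(valid & lock) = {Grant, Recv}
EF (valid & lock): least fixpoint, start Z0 = {Grant, Recv}, add states with some successor in Z. Z1 = {Grant, Done, Recv}; fixed.
Sat(EF (valid & lock)) = {Grant, Done, Recv}
EG (EF (valid & lock)): greatest fixpoint, start Z0 = {Grant, Done, Recv}, keep only states in Sat with some successor in Z. Already a fixed point.
Sat(EG (EF (valid & lock))) = {Grant, Done, Recv}

{Grant, Done, Recv}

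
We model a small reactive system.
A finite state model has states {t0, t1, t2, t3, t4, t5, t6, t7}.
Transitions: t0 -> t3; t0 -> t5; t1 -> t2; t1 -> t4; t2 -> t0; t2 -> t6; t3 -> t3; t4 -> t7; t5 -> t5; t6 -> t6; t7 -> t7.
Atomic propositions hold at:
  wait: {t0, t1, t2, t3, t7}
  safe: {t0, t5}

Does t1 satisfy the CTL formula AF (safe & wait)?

No

Sat(safe & wait) = {t0}
AF (safe & wait): least fixpoint, start Z0 = {t0}, add states with every successor in Z. Already a fixed point.
Sat(AF (safe & wait)) = {t0}
t1 ∉ Sat(AF (safe & wait)) = {t0}, so the formula does not hold at t1.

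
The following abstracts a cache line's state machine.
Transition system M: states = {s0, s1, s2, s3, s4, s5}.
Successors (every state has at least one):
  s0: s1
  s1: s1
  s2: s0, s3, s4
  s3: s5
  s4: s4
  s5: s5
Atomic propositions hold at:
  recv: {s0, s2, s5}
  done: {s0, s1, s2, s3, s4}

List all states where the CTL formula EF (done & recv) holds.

Sat(done & recv) = {s0, s2}
EF (done & recv): least fixpoint, start Z0 = {s0, s2}, add states with some successor in Z. Already a fixed point.
Sat(EF (done & recv)) = {s0, s2}

{s0, s2}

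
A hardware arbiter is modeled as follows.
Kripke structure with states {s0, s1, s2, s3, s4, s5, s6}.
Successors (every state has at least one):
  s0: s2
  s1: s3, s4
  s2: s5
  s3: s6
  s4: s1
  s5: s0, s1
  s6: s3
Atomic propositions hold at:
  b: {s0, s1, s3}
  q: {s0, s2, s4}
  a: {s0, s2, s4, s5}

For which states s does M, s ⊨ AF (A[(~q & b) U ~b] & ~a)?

Sat(~q) = {s1, s3, s5, s6}
Sat(~q & b) = {s1, s3}
Sat(~b) = {s2, s4, s5, s6}
A[(~q & b) U ~b]: least fixpoint, start Z0 = Sat(~b) = {s2, s4, s5, s6}, add states in Sat(~q & b) with every successor in Z. Z1 = {s2, s3, s4, s5, s6}; Z2 = {s1, s2, s3, s4, s5, s6}; fixed.
Sat(A[(~q & b) U ~b]) = {s1, s2, s3, s4, s5, s6}
Sat(~a) = {s1, s3, s6}
Sat(A[(~q & b) U ~b] & ~a) = {s1, s3, s6}
AF (A[(~q & b) U ~b] & ~a): least fixpoint, start Z0 = {s1, s3, s6}, add states with every successor in Z. Z1 = {s1, s3, s4, s6}; fixed.
Sat(AF (A[(~q & b) U ~b] & ~a)) = {s1, s3, s4, s6}

{s1, s3, s4, s6}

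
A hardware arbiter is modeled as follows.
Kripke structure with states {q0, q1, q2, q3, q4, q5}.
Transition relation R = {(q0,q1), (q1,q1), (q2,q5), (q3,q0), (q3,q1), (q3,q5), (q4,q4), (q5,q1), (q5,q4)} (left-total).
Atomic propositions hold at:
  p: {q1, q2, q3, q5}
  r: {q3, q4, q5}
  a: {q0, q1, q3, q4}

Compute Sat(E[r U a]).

E[r U a]: least fixpoint, start Z0 = Sat(a) = {q0, q1, q3, q4}, add states in Sat(r) with some successor in Z. Z1 = {q0, q1, q3, q4, q5}; fixed.
Sat(E[r U a]) = {q0, q1, q3, q4, q5}

{q0, q1, q3, q4, q5}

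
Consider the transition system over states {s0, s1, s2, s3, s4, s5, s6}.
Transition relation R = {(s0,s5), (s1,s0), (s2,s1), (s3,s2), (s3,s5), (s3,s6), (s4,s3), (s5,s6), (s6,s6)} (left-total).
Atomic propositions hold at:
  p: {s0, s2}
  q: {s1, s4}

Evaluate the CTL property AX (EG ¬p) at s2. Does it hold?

No

Sat(¬p) = {s1, s3, s4, s5, s6}
EG ¬p: greatest fixpoint, start Z0 = {s1, s3, s4, s5, s6}, keep only states in Sat with some successor in Z. Z1 = {s3, s4, s5, s6}; fixed.
Sat(EG ¬p) = {s3, s4, s5, s6}
Sat(AX (EG ¬p)) = {s : every successor in {s3, s4, s5, s6}} = {s0, s4, s5, s6}
s2 ∉ Sat(AX (EG ¬p)) = {s0, s4, s5, s6}, so the formula does not hold at s2.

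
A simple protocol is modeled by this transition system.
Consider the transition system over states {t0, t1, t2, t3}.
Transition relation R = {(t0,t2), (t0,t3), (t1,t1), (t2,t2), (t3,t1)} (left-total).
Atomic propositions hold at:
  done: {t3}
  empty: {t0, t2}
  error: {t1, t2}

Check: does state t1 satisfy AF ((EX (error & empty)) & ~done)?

Sat(error & empty) = {t2}
Sat(EX (error & empty)) = {s : some successor in {t2}} = {t0, t2}
Sat(~done) = {t0, t1, t2}
Sat((EX (error & empty)) & ~done) = {t0, t2}
AF ((EX (error & empty)) & ~done): least fixpoint, start Z0 = {t0, t2}, add states with every successor in Z. Already a fixed point.
Sat(AF ((EX (error & empty)) & ~done)) = {t0, t2}
t1 ∉ Sat(AF ((EX (error & empty)) & ~done)) = {t0, t2}, so the formula does not hold at t1.

No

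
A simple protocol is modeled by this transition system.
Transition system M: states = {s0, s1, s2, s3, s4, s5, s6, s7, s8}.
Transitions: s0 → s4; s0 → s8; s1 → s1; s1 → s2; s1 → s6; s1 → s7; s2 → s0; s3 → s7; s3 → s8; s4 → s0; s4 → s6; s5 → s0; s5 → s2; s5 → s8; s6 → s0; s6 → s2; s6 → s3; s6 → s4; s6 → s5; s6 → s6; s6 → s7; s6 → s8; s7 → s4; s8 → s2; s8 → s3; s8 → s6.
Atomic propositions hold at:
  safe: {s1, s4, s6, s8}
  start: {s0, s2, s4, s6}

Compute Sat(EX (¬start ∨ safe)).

Sat(¬start) = {s1, s3, s5, s7, s8}
Sat(¬start ∨ safe) = {s1, s3, s4, s5, s6, s7, s8}
Sat(EX (¬start ∨ safe)) = {s : some successor in {s1, s3, s4, s5, s6, s7, s8}} = {s0, s1, s3, s4, s5, s6, s7, s8}

{s0, s1, s3, s4, s5, s6, s7, s8}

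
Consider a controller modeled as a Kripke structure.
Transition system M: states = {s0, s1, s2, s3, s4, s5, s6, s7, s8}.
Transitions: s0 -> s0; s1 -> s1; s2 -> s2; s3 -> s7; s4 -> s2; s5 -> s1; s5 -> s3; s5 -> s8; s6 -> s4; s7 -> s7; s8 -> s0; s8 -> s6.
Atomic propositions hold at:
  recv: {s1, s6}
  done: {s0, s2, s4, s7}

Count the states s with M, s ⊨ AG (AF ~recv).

Sat(~recv) = {s0, s2, s3, s4, s5, s7, s8}
AF ~recv: least fixpoint, start Z0 = {s0, s2, s3, s4, s5, s7, s8}, add states with every successor in Z. Z1 = {s0, s2, s3, s4, s5, s6, s7, s8}; fixed.
Sat(AF ~recv) = {s0, s2, s3, s4, s5, s6, s7, s8}
AG (AF ~recv): greatest fixpoint, start Z0 = {s0, s2, s3, s4, s5, s6, s7, s8}, keep only states in Sat with every successor in Z. Z1 = {s0, s2, s3, s4, s6, s7, s8}; fixed.
Sat(AG (AF ~recv)) = {s0, s2, s3, s4, s6, s7, s8}
|Sat(AG (AF ~recv))| = |{s0, s2, s3, s4, s6, s7, s8}| = 7.

7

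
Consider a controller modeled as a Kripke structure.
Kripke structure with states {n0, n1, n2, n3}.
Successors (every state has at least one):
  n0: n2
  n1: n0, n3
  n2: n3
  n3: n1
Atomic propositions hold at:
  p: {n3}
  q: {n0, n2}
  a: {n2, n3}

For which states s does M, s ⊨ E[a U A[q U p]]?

A[q U p]: least fixpoint, start Z0 = Sat(p) = {n3}, add states in Sat(q) with every successor in Z. Z1 = {n2, n3}; Z2 = {n0, n2, n3}; fixed.
Sat(A[q U p]) = {n0, n2, n3}
E[a U A[q U p]]: least fixpoint, start Z0 = Sat(A[q U p]) = {n0, n2, n3}, add states in Sat(a) with some successor in Z. Already a fixed point.
Sat(E[a U A[q U p]]) = {n0, n2, n3}

{n0, n2, n3}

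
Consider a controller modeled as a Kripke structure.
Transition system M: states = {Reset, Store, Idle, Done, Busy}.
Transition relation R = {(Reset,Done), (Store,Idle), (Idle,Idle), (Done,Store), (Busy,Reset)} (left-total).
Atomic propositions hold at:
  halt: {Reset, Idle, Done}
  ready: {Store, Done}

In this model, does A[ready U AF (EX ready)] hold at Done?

Sat(EX ready) = {s : some successor in {Store, Done}} = {Reset, Done}
AF (EX ready): least fixpoint, start Z0 = {Reset, Done}, add states with every successor in Z. Z1 = {Reset, Done, Busy}; fixed.
Sat(AF (EX ready)) = {Reset, Done, Busy}
A[ready U AF (EX ready)]: least fixpoint, start Z0 = Sat(AF (EX ready)) = {Reset, Done, Busy}, add states in Sat(ready) with every successor in Z. Already a fixed point.
Sat(A[ready U AF (EX ready)]) = {Reset, Done, Busy}
Done ∈ Sat(A[ready U AF (EX ready)]) = {Reset, Done, Busy}, so the formula holds at Done.

Yes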